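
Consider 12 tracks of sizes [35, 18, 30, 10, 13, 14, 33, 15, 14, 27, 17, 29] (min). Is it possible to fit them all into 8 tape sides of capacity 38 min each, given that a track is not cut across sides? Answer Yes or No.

A valid assignment using 8 tape sides:
  side 1: 35 = 35
  side 2: 33 = 33
  side 3: 30 = 30
  side 4: 29 = 29
  side 5: 27 + 10 = 37
  side 6: 18 + 17 = 35
  side 7: 15 + 14 = 29
  side 8: 14 + 13 = 27
Every load is within 38 min, so 8 tape sides suffice.

Yes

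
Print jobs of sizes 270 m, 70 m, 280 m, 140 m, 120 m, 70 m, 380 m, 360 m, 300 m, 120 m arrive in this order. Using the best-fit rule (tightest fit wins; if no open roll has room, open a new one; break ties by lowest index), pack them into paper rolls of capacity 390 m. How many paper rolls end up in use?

6

  270 → roll 1 (new)  [load 270/390]
  70 → roll 1  [load 340/390]
  280 → roll 2 (new)  [load 280/390]
  140 → roll 3 (new)  [load 140/390]
  120 → roll 3  [load 260/390]
  70 → roll 2  [load 350/390]
  380 → roll 4 (new)  [load 380/390]
  360 → roll 5 (new)  [load 360/390]
  300 → roll 6 (new)  [load 300/390]
  120 → roll 3  [load 380/390]
6 paper rolls opened.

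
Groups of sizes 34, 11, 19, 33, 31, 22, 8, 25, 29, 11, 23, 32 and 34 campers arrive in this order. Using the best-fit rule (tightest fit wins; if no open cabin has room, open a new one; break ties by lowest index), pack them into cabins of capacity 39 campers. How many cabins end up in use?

10

  34 → cabin 1 (new)  [load 34/39]
  11 → cabin 2 (new)  [load 11/39]
  19 → cabin 2  [load 30/39]
  33 → cabin 3 (new)  [load 33/39]
  31 → cabin 4 (new)  [load 31/39]
  22 → cabin 5 (new)  [load 22/39]
  8 → cabin 4  [load 39/39]
  25 → cabin 6 (new)  [load 25/39]
  29 → cabin 7 (new)  [load 29/39]
  11 → cabin 6  [load 36/39]
  23 → cabin 8 (new)  [load 23/39]
  32 → cabin 9 (new)  [load 32/39]
  34 → cabin 10 (new)  [load 34/39]
10 cabins opened.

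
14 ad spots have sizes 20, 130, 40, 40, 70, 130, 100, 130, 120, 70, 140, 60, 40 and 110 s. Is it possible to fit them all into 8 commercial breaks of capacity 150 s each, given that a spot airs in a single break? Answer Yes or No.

Total = 1200 s; ⌈1200/150⌉ = 8.
The bound of 8 does not rule out 8, but exhaustive search shows no assignment into 8 commercial breaks of capacity 150 s exists — the minimum is 9.

No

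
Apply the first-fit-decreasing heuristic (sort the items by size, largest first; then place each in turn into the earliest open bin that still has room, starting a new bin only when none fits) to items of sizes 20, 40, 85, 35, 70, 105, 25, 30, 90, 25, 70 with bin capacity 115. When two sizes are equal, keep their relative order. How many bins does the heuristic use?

Sorted descending: 105, 90, 85, 70, 70, 40, 35, 30, 25, 25, 20.
  105 → bin 1 (new)  [load 105/115]
  90 → bin 2 (new)  [load 90/115]
  85 → bin 3 (new)  [load 85/115]
  70 → bin 4 (new)  [load 70/115]
  70 → bin 5 (new)  [load 70/115]
  40 → bin 4  [load 110/115]
  35 → bin 5  [load 105/115]
  30 → bin 3  [load 115/115]
  25 → bin 2  [load 115/115]
  25 → bin 6 (new)  [load 25/115]
  20 → bin 6  [load 45/115]
6 bins opened.

6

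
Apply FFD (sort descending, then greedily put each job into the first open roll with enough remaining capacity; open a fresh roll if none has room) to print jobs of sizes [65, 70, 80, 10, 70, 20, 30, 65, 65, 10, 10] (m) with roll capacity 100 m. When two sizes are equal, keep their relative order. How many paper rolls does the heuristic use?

Sorted descending: 80, 70, 70, 65, 65, 65, 30, 20, 10, 10, 10.
  80 → roll 1 (new)  [load 80/100]
  70 → roll 2 (new)  [load 70/100]
  70 → roll 3 (new)  [load 70/100]
  65 → roll 4 (new)  [load 65/100]
  65 → roll 5 (new)  [load 65/100]
  65 → roll 6 (new)  [load 65/100]
  30 → roll 2  [load 100/100]
  20 → roll 1  [load 100/100]
  10 → roll 3  [load 80/100]
  10 → roll 3  [load 90/100]
  10 → roll 3  [load 100/100]
6 paper rolls opened.

6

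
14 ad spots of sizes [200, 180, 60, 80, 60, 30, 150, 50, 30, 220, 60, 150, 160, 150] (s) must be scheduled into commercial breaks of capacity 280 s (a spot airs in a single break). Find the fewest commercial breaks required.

7

Total = 220 + 200 + 180 + 160 + 150 + 150 + 150 + 80 + 60 + 60 + 60 + 50 + 30 + 30 = 1580 s.
Lower bound: ⌈1580/280⌉ = 6 commercial breaks.
Also, 7 ad spots each exceed 140 s, and no two of those can share a break, so at least 7 commercial breaks are needed.
A packing using 7 commercial breaks:
  break 1: 220 + 60 = 280
  break 2: 200 + 80 = 280
  break 3: 180 + 60 + 30 = 270
  break 4: 160 + 60 + 50 = 270
  break 5: 150 + 30 = 180
  break 6: 150 = 150
  break 7: 150 = 150
This matches the lower bound, so 7 is optimal.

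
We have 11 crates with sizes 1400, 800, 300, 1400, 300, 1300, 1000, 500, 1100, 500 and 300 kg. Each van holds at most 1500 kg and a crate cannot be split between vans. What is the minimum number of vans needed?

7

Total = 1400 + 1400 + 1300 + 1100 + 1000 + 800 + 500 + 500 + 300 + 300 + 300 = 8900 kg.
Lower bound: ⌈8900/1500⌉ = 6 vans.
A packing using 7 vans:
  van 1: 1400 = 1400
  van 2: 1400 = 1400
  van 3: 1300 = 1300
  van 4: 1100 + 300 = 1400
  van 5: 1000 + 500 = 1500
  van 6: 800 + 500 = 1300
  van 7: 300 + 300 = 600
No arrangement into 6 vans stays within capacity, so 7 is optimal.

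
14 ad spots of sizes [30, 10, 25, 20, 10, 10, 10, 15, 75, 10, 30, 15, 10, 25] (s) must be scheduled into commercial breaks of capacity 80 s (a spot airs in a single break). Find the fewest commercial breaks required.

4

Total = 75 + 30 + 30 + 25 + 25 + 20 + 15 + 15 + 10 + 10 + 10 + 10 + 10 + 10 = 295 s.
Lower bound: ⌈295/80⌉ = 4 commercial breaks.
A packing using 4 commercial breaks:
  break 1: 75 = 75
  break 2: 30 + 30 + 20 = 80
  break 3: 25 + 25 + 15 + 15 = 80
  break 4: 10 + 10 + 10 + 10 + 10 + 10 = 60
This matches the lower bound, so 4 is optimal.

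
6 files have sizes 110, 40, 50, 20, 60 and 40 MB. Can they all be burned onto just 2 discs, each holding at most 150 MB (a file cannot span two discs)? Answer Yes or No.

No

Total = 320 MB; ⌈320/150⌉ = 3.
At least 3 discs are required, but only 2 are allowed.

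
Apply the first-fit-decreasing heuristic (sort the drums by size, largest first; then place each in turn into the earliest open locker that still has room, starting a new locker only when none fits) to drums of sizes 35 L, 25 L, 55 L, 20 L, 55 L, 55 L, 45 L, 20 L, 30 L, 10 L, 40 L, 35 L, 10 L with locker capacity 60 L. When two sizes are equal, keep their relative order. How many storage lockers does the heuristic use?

Sorted descending: 55, 55, 55, 45, 40, 35, 35, 30, 25, 20, 20, 10, 10.
  55 → locker 1 (new)  [load 55/60]
  55 → locker 2 (new)  [load 55/60]
  55 → locker 3 (new)  [load 55/60]
  45 → locker 4 (new)  [load 45/60]
  40 → locker 5 (new)  [load 40/60]
  35 → locker 6 (new)  [load 35/60]
  35 → locker 7 (new)  [load 35/60]
  30 → locker 8 (new)  [load 30/60]
  25 → locker 6  [load 60/60]
  20 → locker 5  [load 60/60]
  20 → locker 7  [load 55/60]
  10 → locker 4  [load 55/60]
  10 → locker 8  [load 40/60]
8 storage lockers opened.

8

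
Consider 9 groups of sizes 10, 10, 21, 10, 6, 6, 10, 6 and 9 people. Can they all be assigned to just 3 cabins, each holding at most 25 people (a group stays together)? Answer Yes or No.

Total = 88 people; ⌈88/25⌉ = 4.
At least 4 cabins are required, but only 3 are allowed.

No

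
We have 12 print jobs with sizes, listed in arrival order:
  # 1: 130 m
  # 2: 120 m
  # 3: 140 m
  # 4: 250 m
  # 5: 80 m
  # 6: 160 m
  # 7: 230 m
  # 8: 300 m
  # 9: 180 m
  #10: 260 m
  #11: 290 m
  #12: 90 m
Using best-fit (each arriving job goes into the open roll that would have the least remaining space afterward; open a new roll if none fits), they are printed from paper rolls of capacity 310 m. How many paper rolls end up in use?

9

  130 → roll 1 (new)  [load 130/310]
  120 → roll 1  [load 250/310]
  140 → roll 2 (new)  [load 140/310]
  250 → roll 3 (new)  [load 250/310]
  80 → roll 2  [load 220/310]
  160 → roll 4 (new)  [load 160/310]
  230 → roll 5 (new)  [load 230/310]
  300 → roll 6 (new)  [load 300/310]
  180 → roll 7 (new)  [load 180/310]
  260 → roll 8 (new)  [load 260/310]
  290 → roll 9 (new)  [load 290/310]
  90 → roll 2  [load 310/310]
9 paper rolls opened.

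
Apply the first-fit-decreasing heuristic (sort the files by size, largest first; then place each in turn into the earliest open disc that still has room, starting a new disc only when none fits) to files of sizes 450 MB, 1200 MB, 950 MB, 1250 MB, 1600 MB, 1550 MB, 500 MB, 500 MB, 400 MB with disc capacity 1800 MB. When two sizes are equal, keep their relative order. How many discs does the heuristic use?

Sorted descending: 1600, 1550, 1250, 1200, 950, 500, 500, 450, 400.
  1600 → disc 1 (new)  [load 1600/1800]
  1550 → disc 2 (new)  [load 1550/1800]
  1250 → disc 3 (new)  [load 1250/1800]
  1200 → disc 4 (new)  [load 1200/1800]
  950 → disc 5 (new)  [load 950/1800]
  500 → disc 3  [load 1750/1800]
  500 → disc 4  [load 1700/1800]
  450 → disc 5  [load 1400/1800]
  400 → disc 5  [load 1800/1800]
5 discs opened.

5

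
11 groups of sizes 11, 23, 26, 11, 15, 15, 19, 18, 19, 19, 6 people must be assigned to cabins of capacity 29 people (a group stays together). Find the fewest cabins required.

Total = 26 + 23 + 19 + 19 + 19 + 18 + 15 + 15 + 11 + 11 + 6 = 182 people.
Lower bound: ⌈182/29⌉ = 7 cabins.
Also, 8 groups each exceed 29/2 people, and no two of those can share a cabin, so at least 8 cabins are needed.
A packing using 8 cabins:
  cabin 1: 26 = 26
  cabin 2: 23 + 6 = 29
  cabin 3: 19 = 19
  cabin 4: 19 = 19
  cabin 5: 19 = 19
  cabin 6: 18 + 11 = 29
  cabin 7: 15 + 11 = 26
  cabin 8: 15 = 15
This matches the lower bound, so 8 is optimal.

8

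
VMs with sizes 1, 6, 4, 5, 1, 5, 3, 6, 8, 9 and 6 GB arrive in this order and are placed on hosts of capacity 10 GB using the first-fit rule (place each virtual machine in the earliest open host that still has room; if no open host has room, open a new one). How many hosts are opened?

  1 → host 1 (new)  [load 1/10]
  6 → host 1  [load 7/10]
  4 → host 2 (new)  [load 4/10]
  5 → host 2  [load 9/10]
  1 → host 1  [load 8/10]
  5 → host 3 (new)  [load 5/10]
  3 → host 3  [load 8/10]
  6 → host 4 (new)  [load 6/10]
  8 → host 5 (new)  [load 8/10]
  9 → host 6 (new)  [load 9/10]
  6 → host 7 (new)  [load 6/10]
7 hosts opened.

7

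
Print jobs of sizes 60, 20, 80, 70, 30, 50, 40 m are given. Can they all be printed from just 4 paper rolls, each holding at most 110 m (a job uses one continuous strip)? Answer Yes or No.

A valid assignment using 4 paper rolls:
  roll 1: 80 + 30 = 110
  roll 2: 70 + 40 = 110
  roll 3: 60 + 50 = 110
  roll 4: 20 = 20
Every load is within 110 m, so 4 paper rolls suffice.

Yes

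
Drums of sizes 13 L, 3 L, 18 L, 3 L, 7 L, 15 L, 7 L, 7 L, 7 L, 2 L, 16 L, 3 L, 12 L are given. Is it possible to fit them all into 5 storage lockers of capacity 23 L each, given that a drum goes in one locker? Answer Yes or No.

A valid assignment using 5 storage lockers:
  locker 1: 18 + 3 + 2 = 23
  locker 2: 16 + 7 = 23
  locker 3: 15 + 7 = 22
  locker 4: 13 + 7 + 3 = 23
  locker 5: 12 + 7 + 3 = 22
Every load is within 23 L, so 5 storage lockers suffice.

Yes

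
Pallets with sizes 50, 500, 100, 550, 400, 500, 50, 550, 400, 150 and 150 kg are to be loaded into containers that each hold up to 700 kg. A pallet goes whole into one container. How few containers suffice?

6

Total = 550 + 550 + 500 + 500 + 400 + 400 + 150 + 150 + 100 + 50 + 50 = 3400 kg.
Lower bound: ⌈3400/700⌉ = 5 containers.
Also, 6 pallets each exceed 350 kg, and no two of those can share a container, so at least 6 containers are needed.
A packing using 6 containers:
  container 1: 550 + 150 = 700
  container 2: 550 + 150 = 700
  container 3: 500 + 100 + 50 + 50 = 700
  container 4: 500 = 500
  container 5: 400 = 400
  container 6: 400 = 400
This matches the lower bound, so 6 is optimal.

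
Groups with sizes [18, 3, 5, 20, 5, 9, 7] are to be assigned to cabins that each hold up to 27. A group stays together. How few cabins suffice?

3

Total = 20 + 18 + 9 + 7 + 5 + 5 + 3 = 67.
Lower bound: ⌈67/27⌉ = 3 cabins.
A packing using 3 cabins:
  cabin 1: 20 + 7 = 27
  cabin 2: 18 + 9 = 27
  cabin 3: 5 + 5 + 3 = 13
This matches the lower bound, so 3 is optimal.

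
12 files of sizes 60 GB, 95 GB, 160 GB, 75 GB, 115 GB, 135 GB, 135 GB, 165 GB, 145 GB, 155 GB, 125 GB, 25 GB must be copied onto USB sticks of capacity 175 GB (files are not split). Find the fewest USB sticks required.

9

Total = 165 + 160 + 155 + 145 + 135 + 135 + 125 + 115 + 95 + 75 + 60 + 25 = 1390 GB.
Lower bound: ⌈1390/175⌉ = 8 USB sticks.
Also, 9 files each exceed 175/2 GB, and no two of those can share a USB stick, so at least 9 USB sticks are needed.
A packing using 9 USB sticks:
  USB stick 1: 165 = 165
  USB stick 2: 160 = 160
  USB stick 3: 155 = 155
  USB stick 4: 145 + 25 = 170
  USB stick 5: 135 = 135
  USB stick 6: 135 = 135
  USB stick 7: 125 = 125
  USB stick 8: 115 + 60 = 175
  USB stick 9: 95 + 75 = 170
This matches the lower bound, so 9 is optimal.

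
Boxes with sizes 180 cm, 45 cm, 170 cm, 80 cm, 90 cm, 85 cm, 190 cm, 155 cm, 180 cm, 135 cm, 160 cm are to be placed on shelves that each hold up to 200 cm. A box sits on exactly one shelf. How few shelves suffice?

Total = 190 + 180 + 180 + 170 + 160 + 155 + 135 + 90 + 85 + 80 + 45 = 1470 cm.
Lower bound: ⌈1470/200⌉ = 8 shelves.
A packing using 9 shelves:
  shelf 1: 190 = 190
  shelf 2: 180 = 180
  shelf 3: 180 = 180
  shelf 4: 170 = 170
  shelf 5: 160 = 160
  shelf 6: 155 + 45 = 200
  shelf 7: 135 = 135
  shelf 8: 90 + 85 = 175
  shelf 9: 80 = 80
No arrangement into 8 shelves stays within capacity, so 9 is optimal.

9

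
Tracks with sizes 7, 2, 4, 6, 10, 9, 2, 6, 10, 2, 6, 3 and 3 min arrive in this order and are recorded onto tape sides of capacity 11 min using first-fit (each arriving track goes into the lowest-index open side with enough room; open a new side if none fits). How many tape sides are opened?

7

  7 → side 1 (new)  [load 7/11]
  2 → side 1  [load 9/11]
  4 → side 2 (new)  [load 4/11]
  6 → side 2  [load 10/11]
  10 → side 3 (new)  [load 10/11]
  9 → side 4 (new)  [load 9/11]
  2 → side 1  [load 11/11]
  6 → side 5 (new)  [load 6/11]
  10 → side 6 (new)  [load 10/11]
  2 → side 4  [load 11/11]
  6 → side 7 (new)  [load 6/11]
  3 → side 5  [load 9/11]
  3 → side 7  [load 9/11]
7 tape sides opened.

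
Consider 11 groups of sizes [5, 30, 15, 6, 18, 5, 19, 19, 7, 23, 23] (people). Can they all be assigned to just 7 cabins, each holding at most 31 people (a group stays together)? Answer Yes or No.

A valid assignment using 7 cabins:
  cabin 1: 30 = 30
  cabin 2: 23 + 7 = 30
  cabin 3: 23 + 6 = 29
  cabin 4: 19 + 5 + 5 = 29
  cabin 5: 19 = 19
  cabin 6: 18 = 18
  cabin 7: 15 = 15
Every load is within 31 people, so 7 cabins suffice.

Yes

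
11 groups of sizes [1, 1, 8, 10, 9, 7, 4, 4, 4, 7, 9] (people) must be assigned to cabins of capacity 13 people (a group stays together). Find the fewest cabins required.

6

Total = 10 + 9 + 9 + 8 + 7 + 7 + 4 + 4 + 4 + 1 + 1 = 64 people.
Lower bound: ⌈64/13⌉ = 5 cabins.
Also, 6 groups each exceed 13/2 people, and no two of those can share a cabin, so at least 6 cabins are needed.
A packing using 6 cabins:
  cabin 1: 10 + 1 + 1 = 12
  cabin 2: 9 + 4 = 13
  cabin 3: 9 + 4 = 13
  cabin 4: 8 + 4 = 12
  cabin 5: 7 = 7
  cabin 6: 7 = 7
This matches the lower bound, so 6 is optimal.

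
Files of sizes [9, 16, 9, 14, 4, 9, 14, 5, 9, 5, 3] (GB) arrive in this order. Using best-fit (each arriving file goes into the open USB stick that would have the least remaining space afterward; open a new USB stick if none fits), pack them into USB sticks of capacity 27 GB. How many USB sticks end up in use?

  9 → USB stick 1 (new)  [load 9/27]
  16 → USB stick 1  [load 25/27]
  9 → USB stick 2 (new)  [load 9/27]
  14 → USB stick 2  [load 23/27]
  4 → USB stick 2  [load 27/27]
  9 → USB stick 3 (new)  [load 9/27]
  14 → USB stick 3  [load 23/27]
  5 → USB stick 4 (new)  [load 5/27]
  9 → USB stick 4  [load 14/27]
  5 → USB stick 4  [load 19/27]
  3 → USB stick 3  [load 26/27]
4 USB sticks opened.

4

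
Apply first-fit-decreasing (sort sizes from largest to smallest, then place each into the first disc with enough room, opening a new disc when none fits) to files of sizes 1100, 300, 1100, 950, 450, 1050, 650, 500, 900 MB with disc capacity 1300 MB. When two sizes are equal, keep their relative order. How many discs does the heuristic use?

Sorted descending: 1100, 1100, 1050, 950, 900, 650, 500, 450, 300.
  1100 → disc 1 (new)  [load 1100/1300]
  1100 → disc 2 (new)  [load 1100/1300]
  1050 → disc 3 (new)  [load 1050/1300]
  950 → disc 4 (new)  [load 950/1300]
  900 → disc 5 (new)  [load 900/1300]
  650 → disc 6 (new)  [load 650/1300]
  500 → disc 6  [load 1150/1300]
  450 → disc 7 (new)  [load 450/1300]
  300 → disc 4  [load 1250/1300]
7 discs opened.

7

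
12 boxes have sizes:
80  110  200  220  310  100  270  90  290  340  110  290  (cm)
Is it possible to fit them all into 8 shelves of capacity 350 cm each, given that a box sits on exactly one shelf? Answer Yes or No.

Yes

A valid assignment using 8 shelves:
  shelf 1: 340 = 340
  shelf 2: 310 = 310
  shelf 3: 290 = 290
  shelf 4: 290 = 290
  shelf 5: 270 + 80 = 350
  shelf 6: 220 + 110 = 330
  shelf 7: 200 + 110 = 310
  shelf 8: 100 + 90 = 190
Every load is within 350 cm, so 8 shelves suffice.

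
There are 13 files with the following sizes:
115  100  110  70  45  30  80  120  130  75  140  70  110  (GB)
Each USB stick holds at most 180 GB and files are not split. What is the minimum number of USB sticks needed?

Total = 140 + 130 + 120 + 115 + 110 + 110 + 100 + 80 + 75 + 70 + 70 + 45 + 30 = 1195 GB.
Lower bound: ⌈1195/180⌉ = 7 USB sticks.
A packing using 8 USB sticks:
  USB stick 1: 140 + 30 = 170
  USB stick 2: 130 + 45 = 175
  USB stick 3: 120 = 120
  USB stick 4: 115 = 115
  USB stick 5: 110 + 70 = 180
  USB stick 6: 110 + 70 = 180
  USB stick 7: 100 + 80 = 180
  USB stick 8: 75 = 75
No arrangement into 7 USB sticks stays within capacity, so 8 is optimal.

8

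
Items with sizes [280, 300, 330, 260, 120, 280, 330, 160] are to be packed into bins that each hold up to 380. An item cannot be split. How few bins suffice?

Total = 330 + 330 + 300 + 280 + 280 + 260 + 160 + 120 = 2060.
Lower bound: ⌈2060/380⌉ = 6 bins.
A packing using 7 bins:
  bin 1: 330 = 330
  bin 2: 330 = 330
  bin 3: 300 = 300
  bin 4: 280 = 280
  bin 5: 280 = 280
  bin 6: 260 + 120 = 380
  bin 7: 160 = 160
No arrangement into 6 bins stays within capacity, so 7 is optimal.

7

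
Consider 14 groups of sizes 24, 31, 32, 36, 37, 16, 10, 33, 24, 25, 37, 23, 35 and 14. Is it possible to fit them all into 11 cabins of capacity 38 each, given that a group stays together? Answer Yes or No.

No

Total = 377; ⌈377/38⌉ = 10.
11 groups each exceed half the capacity and cannot share a cabin, forcing at least 11 cabins.
The bound of 11 does not rule out 11, but exhaustive search shows no assignment into 11 cabins of capacity 38 exists — the minimum is 12.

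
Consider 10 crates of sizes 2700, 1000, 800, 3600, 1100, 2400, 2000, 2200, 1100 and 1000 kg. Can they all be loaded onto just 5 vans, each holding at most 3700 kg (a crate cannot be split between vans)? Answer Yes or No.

No

Total = 17900 kg; ⌈17900/3700⌉ = 5.
The bound of 5 does not rule out 5, but exhaustive search shows no assignment into 5 vans of capacity 3700 kg exists — the minimum is 6.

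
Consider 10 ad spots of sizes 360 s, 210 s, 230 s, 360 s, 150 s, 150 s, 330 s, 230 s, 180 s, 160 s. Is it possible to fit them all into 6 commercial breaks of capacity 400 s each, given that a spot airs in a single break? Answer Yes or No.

No

Total = 2360 s; ⌈2360/400⌉ = 6.
The bound of 6 does not rule out 6, but exhaustive search shows no assignment into 6 commercial breaks of capacity 400 s exists — the minimum is 7.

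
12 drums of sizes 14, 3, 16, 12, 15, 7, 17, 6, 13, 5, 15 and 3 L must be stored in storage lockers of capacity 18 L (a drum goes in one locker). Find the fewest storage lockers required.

8

Total = 17 + 16 + 15 + 15 + 14 + 13 + 12 + 7 + 6 + 5 + 3 + 3 = 126 L.
Lower bound: ⌈126/18⌉ = 7 storage lockers.
A packing using 8 storage lockers:
  locker 1: 17 = 17
  locker 2: 16 = 16
  locker 3: 15 + 3 = 18
  locker 4: 15 + 3 = 18
  locker 5: 14 = 14
  locker 6: 13 + 5 = 18
  locker 7: 12 + 6 = 18
  locker 8: 7 = 7
No arrangement into 7 storage lockers stays within capacity, so 8 is optimal.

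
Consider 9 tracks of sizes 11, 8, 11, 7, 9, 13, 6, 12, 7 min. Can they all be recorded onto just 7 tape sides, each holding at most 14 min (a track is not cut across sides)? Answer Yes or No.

Yes

A valid assignment using 7 tape sides:
  side 1: 13 = 13
  side 2: 12 = 12
  side 3: 11 = 11
  side 4: 11 = 11
  side 5: 9 = 9
  side 6: 8 + 6 = 14
  side 7: 7 + 7 = 14
Every load is within 14 min, so 7 tape sides suffice.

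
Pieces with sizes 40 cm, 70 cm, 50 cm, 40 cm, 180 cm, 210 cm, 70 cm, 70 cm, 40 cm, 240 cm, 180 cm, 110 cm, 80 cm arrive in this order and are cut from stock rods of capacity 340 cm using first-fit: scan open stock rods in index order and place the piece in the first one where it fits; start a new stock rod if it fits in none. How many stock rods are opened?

5

  40 → stock rod 1 (new)  [load 40/340]
  70 → stock rod 1  [load 110/340]
  50 → stock rod 1  [load 160/340]
  40 → stock rod 1  [load 200/340]
  180 → stock rod 2 (new)  [load 180/340]
  210 → stock rod 3 (new)  [load 210/340]
  70 → stock rod 1  [load 270/340]
  70 → stock rod 1  [load 340/340]
  40 → stock rod 2  [load 220/340]
  240 → stock rod 4 (new)  [load 240/340]
  180 → stock rod 5 (new)  [load 180/340]
  110 → stock rod 2  [load 330/340]
  80 → stock rod 3  [load 290/340]
5 stock rods opened.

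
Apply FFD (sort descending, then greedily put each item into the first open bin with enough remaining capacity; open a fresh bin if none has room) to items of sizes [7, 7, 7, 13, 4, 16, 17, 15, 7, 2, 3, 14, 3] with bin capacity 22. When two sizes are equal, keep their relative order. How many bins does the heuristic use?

6

Sorted descending: 17, 16, 15, 14, 13, 7, 7, 7, 7, 4, 3, 3, 2.
  17 → bin 1 (new)  [load 17/22]
  16 → bin 2 (new)  [load 16/22]
  15 → bin 3 (new)  [load 15/22]
  14 → bin 4 (new)  [load 14/22]
  13 → bin 5 (new)  [load 13/22]
  7 → bin 3  [load 22/22]
  7 → bin 4  [load 21/22]
  7 → bin 5  [load 20/22]
  7 → bin 6 (new)  [load 7/22]
  4 → bin 1  [load 21/22]
  3 → bin 2  [load 19/22]
  3 → bin 2  [load 22/22]
  2 → bin 5  [load 22/22]
6 bins opened.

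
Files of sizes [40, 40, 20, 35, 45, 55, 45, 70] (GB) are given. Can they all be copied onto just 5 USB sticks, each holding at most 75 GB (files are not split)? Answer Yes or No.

Total = 350 GB; ⌈350/75⌉ = 5.
6 files each exceed half the capacity and cannot share a USB stick, forcing at least 6 USB sticks.
At least 6 USB sticks are required, but only 5 are allowed.

No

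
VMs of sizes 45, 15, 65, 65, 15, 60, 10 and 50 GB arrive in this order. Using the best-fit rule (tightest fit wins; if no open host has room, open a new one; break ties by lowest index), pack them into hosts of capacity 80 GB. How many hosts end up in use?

5

  45 → host 1 (new)  [load 45/80]
  15 → host 1  [load 60/80]
  65 → host 2 (new)  [load 65/80]
  65 → host 3 (new)  [load 65/80]
  15 → host 2  [load 80/80]
  60 → host 4 (new)  [load 60/80]
  10 → host 3  [load 75/80]
  50 → host 5 (new)  [load 50/80]
5 hosts opened.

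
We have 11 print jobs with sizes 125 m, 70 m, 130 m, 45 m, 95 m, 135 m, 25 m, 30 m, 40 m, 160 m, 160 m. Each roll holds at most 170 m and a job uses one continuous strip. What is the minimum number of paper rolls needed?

7

Total = 160 + 160 + 135 + 130 + 125 + 95 + 70 + 45 + 40 + 30 + 25 = 1015 m.
Lower bound: ⌈1015/170⌉ = 6 paper rolls.
A packing using 7 paper rolls:
  roll 1: 160 = 160
  roll 2: 160 = 160
  roll 3: 135 + 30 = 165
  roll 4: 130 + 40 = 170
  roll 5: 125 + 45 = 170
  roll 6: 95 + 70 = 165
  roll 7: 25 = 25
No arrangement into 6 paper rolls stays within capacity, so 7 is optimal.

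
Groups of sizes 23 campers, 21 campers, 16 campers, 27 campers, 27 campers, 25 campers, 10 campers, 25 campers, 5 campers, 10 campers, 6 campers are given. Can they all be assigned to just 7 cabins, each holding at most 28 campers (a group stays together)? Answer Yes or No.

No

Total = 195 campers; ⌈195/28⌉ = 7.
The bound of 7 does not rule out 7, but exhaustive search shows no assignment into 7 cabins of capacity 28 campers exists — the minimum is 8.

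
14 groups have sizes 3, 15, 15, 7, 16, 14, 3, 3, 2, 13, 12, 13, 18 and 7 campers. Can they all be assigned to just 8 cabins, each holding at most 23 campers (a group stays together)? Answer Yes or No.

A valid assignment using 8 cabins:
  cabin 1: 18 + 3 + 2 = 23
  cabin 2: 16 + 7 = 23
  cabin 3: 15 + 7 = 22
  cabin 4: 15 + 3 + 3 = 21
  cabin 5: 14 = 14
  cabin 6: 13 = 13
  cabin 7: 13 = 13
  cabin 8: 12 = 12
Every load is within 23 campers, so 8 cabins suffice.

Yes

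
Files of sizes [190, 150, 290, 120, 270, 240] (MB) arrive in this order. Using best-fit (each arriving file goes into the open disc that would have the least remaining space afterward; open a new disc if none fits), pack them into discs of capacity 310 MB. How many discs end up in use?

5

  190 → disc 1 (new)  [load 190/310]
  150 → disc 2 (new)  [load 150/310]
  290 → disc 3 (new)  [load 290/310]
  120 → disc 1  [load 310/310]
  270 → disc 4 (new)  [load 270/310]
  240 → disc 5 (new)  [load 240/310]
5 discs opened.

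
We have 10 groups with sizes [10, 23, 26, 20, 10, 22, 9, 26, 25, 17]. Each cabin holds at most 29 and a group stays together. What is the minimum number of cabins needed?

Total = 26 + 26 + 25 + 23 + 22 + 20 + 17 + 10 + 10 + 9 = 188.
Lower bound: ⌈188/29⌉ = 7 cabins.
A packing using 8 cabins:
  cabin 1: 26 = 26
  cabin 2: 26 = 26
  cabin 3: 25 = 25
  cabin 4: 23 = 23
  cabin 5: 22 = 22
  cabin 6: 20 + 9 = 29
  cabin 7: 17 + 10 = 27
  cabin 8: 10 = 10
No arrangement into 7 cabins stays within capacity, so 8 is optimal.

8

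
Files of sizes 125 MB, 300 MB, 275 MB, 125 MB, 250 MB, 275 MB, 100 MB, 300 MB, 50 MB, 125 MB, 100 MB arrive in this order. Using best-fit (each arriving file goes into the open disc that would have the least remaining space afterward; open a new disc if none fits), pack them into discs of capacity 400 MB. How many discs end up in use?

  125 → disc 1 (new)  [load 125/400]
  300 → disc 2 (new)  [load 300/400]
  275 → disc 1  [load 400/400]
  125 → disc 3 (new)  [load 125/400]
  250 → disc 3  [load 375/400]
  275 → disc 4 (new)  [load 275/400]
  100 → disc 2  [load 400/400]
  300 → disc 5 (new)  [load 300/400]
  50 → disc 5  [load 350/400]
  125 → disc 4  [load 400/400]
  100 → disc 6 (new)  [load 100/400]
6 discs opened.

6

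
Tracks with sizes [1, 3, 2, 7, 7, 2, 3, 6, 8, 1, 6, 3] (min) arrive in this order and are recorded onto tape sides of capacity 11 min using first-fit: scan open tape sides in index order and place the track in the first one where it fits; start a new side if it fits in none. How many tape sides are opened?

  1 → side 1 (new)  [load 1/11]
  3 → side 1  [load 4/11]
  2 → side 1  [load 6/11]
  7 → side 2 (new)  [load 7/11]
  7 → side 3 (new)  [load 7/11]
  2 → side 1  [load 8/11]
  3 → side 1  [load 11/11]
  6 → side 4 (new)  [load 6/11]
  8 → side 5 (new)  [load 8/11]
  1 → side 2  [load 8/11]
  6 → side 6 (new)  [load 6/11]
  3 → side 2  [load 11/11]
6 tape sides opened.

6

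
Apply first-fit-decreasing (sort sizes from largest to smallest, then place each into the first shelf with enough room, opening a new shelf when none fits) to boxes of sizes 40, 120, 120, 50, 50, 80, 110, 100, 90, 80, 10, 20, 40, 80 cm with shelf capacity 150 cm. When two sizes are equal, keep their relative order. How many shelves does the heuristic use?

8

Sorted descending: 120, 120, 110, 100, 90, 80, 80, 80, 50, 50, 40, 40, 20, 10.
  120 → shelf 1 (new)  [load 120/150]
  120 → shelf 2 (new)  [load 120/150]
  110 → shelf 3 (new)  [load 110/150]
  100 → shelf 4 (new)  [load 100/150]
  90 → shelf 5 (new)  [load 90/150]
  80 → shelf 6 (new)  [load 80/150]
  80 → shelf 7 (new)  [load 80/150]
  80 → shelf 8 (new)  [load 80/150]
  50 → shelf 4  [load 150/150]
  50 → shelf 5  [load 140/150]
  40 → shelf 3  [load 150/150]
  40 → shelf 6  [load 120/150]
  20 → shelf 1  [load 140/150]
  10 → shelf 1  [load 150/150]
8 shelves opened.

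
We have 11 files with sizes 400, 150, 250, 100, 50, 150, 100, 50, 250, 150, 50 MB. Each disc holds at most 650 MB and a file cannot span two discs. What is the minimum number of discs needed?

Total = 400 + 250 + 250 + 150 + 150 + 150 + 100 + 100 + 50 + 50 + 50 = 1700 MB.
Lower bound: ⌈1700/650⌉ = 3 discs.
A packing using 3 discs:
  disc 1: 400 + 250 = 650
  disc 2: 250 + 150 + 150 + 100 = 650
  disc 3: 150 + 100 + 50 + 50 + 50 = 400
This matches the lower bound, so 3 is optimal.

3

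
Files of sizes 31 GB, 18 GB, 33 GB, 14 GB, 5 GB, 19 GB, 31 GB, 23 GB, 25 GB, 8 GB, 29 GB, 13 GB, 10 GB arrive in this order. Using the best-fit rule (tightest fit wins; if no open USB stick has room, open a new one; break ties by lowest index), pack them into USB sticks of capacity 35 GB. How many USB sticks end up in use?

9

  31 → USB stick 1 (new)  [load 31/35]
  18 → USB stick 2 (new)  [load 18/35]
  33 → USB stick 3 (new)  [load 33/35]
  14 → USB stick 2  [load 32/35]
  5 → USB stick 4 (new)  [load 5/35]
  19 → USB stick 4  [load 24/35]
  31 → USB stick 5 (new)  [load 31/35]
  23 → USB stick 6 (new)  [load 23/35]
  25 → USB stick 7 (new)  [load 25/35]
  8 → USB stick 7  [load 33/35]
  29 → USB stick 8 (new)  [load 29/35]
  13 → USB stick 9 (new)  [load 13/35]
  10 → USB stick 4  [load 34/35]
9 USB sticks opened.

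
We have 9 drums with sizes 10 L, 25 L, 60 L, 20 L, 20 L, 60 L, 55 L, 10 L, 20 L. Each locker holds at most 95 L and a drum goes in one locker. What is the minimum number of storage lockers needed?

3

Total = 60 + 60 + 55 + 25 + 20 + 20 + 20 + 10 + 10 = 280 L.
Lower bound: ⌈280/95⌉ = 3 storage lockers.
A packing using 3 storage lockers:
  locker 1: 60 + 25 + 10 = 95
  locker 2: 60 + 20 + 10 = 90
  locker 3: 55 + 20 + 20 = 95
This matches the lower bound, so 3 is optimal.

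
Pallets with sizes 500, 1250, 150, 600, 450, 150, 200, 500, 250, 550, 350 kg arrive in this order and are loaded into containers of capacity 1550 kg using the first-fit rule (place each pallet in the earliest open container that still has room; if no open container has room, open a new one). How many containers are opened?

  500 → container 1 (new)  [load 500/1550]
  1250 → container 2 (new)  [load 1250/1550]
  150 → container 1  [load 650/1550]
  600 → container 1  [load 1250/1550]
  450 → container 3 (new)  [load 450/1550]
  150 → container 1  [load 1400/1550]
  200 → container 2  [load 1450/1550]
  500 → container 3  [load 950/1550]
  250 → container 3  [load 1200/1550]
  550 → container 4 (new)  [load 550/1550]
  350 → container 3  [load 1550/1550]
4 containers opened.

4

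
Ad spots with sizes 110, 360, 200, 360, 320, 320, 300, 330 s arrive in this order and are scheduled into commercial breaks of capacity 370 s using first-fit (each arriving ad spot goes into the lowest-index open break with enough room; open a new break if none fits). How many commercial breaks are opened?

  110 → break 1 (new)  [load 110/370]
  360 → break 2 (new)  [load 360/370]
  200 → break 1  [load 310/370]
  360 → break 3 (new)  [load 360/370]
  320 → break 4 (new)  [load 320/370]
  320 → break 5 (new)  [load 320/370]
  300 → break 6 (new)  [load 300/370]
  330 → break 7 (new)  [load 330/370]
7 commercial breaks opened.

7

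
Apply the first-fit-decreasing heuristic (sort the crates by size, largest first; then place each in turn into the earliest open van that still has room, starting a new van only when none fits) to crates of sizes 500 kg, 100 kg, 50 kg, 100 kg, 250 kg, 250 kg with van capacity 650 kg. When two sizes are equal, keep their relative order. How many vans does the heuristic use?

2

Sorted descending: 500, 250, 250, 100, 100, 50.
  500 → van 1 (new)  [load 500/650]
  250 → van 2 (new)  [load 250/650]
  250 → van 2  [load 500/650]
  100 → van 1  [load 600/650]
  100 → van 2  [load 600/650]
  50 → van 1  [load 650/650]
2 vans opened.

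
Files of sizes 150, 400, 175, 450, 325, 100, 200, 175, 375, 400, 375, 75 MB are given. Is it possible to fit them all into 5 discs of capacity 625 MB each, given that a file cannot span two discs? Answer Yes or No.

No

Total = 3200 MB; ⌈3200/625⌉ = 6.
At least 6 discs are required, but only 5 are allowed.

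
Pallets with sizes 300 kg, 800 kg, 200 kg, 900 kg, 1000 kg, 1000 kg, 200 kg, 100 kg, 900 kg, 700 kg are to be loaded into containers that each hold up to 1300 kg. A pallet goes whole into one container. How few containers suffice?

Total = 1000 + 1000 + 900 + 900 + 800 + 700 + 300 + 200 + 200 + 100 = 6100 kg.
Lower bound: ⌈6100/1300⌉ = 5 containers.
Also, 6 pallets each exceed 650 kg, and no two of those can share a container, so at least 6 containers are needed.
A packing using 6 containers:
  container 1: 1000 + 300 = 1300
  container 2: 1000 + 200 + 100 = 1300
  container 3: 900 + 200 = 1100
  container 4: 900 = 900
  container 5: 800 = 800
  container 6: 700 = 700
This matches the lower bound, so 6 is optimal.

6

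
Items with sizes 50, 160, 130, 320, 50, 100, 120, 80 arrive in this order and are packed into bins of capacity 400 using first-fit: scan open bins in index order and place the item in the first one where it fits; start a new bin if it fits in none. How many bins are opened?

3

  50 → bin 1 (new)  [load 50/400]
  160 → bin 1  [load 210/400]
  130 → bin 1  [load 340/400]
  320 → bin 2 (new)  [load 320/400]
  50 → bin 1  [load 390/400]
  100 → bin 3 (new)  [load 100/400]
  120 → bin 3  [load 220/400]
  80 → bin 2  [load 400/400]
3 bins opened.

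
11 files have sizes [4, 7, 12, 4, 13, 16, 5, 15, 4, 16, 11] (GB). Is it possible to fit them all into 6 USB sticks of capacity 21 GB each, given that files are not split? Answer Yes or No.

Yes

A valid assignment using 6 USB sticks:
  USB stick 1: 16 + 5 = 21
  USB stick 2: 16 + 4 = 20
  USB stick 3: 15 + 4 = 19
  USB stick 4: 13 + 7 = 20
  USB stick 5: 12 + 4 = 16
  USB stick 6: 11 = 11
Every load is within 21 GB, so 6 USB sticks suffice.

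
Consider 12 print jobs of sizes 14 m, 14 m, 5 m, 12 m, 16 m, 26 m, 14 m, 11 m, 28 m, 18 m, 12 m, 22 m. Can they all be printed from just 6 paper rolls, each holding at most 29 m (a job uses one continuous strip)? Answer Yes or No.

Total = 192 m; ⌈192/29⌉ = 7.
At least 7 paper rolls are required, but only 6 are allowed.

No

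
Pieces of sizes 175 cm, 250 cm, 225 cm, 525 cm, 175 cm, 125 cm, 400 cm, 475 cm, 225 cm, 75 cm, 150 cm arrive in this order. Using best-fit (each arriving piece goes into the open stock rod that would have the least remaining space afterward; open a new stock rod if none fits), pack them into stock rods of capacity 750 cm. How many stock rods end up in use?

4

  175 → stock rod 1 (new)  [load 175/750]
  250 → stock rod 1  [load 425/750]
  225 → stock rod 1  [load 650/750]
  525 → stock rod 2 (new)  [load 525/750]
  175 → stock rod 2  [load 700/750]
  125 → stock rod 3 (new)  [load 125/750]
  400 → stock rod 3  [load 525/750]
  475 → stock rod 4 (new)  [load 475/750]
  225 → stock rod 3  [load 750/750]
  75 → stock rod 1  [load 725/750]
  150 → stock rod 4  [load 625/750]
4 stock rods opened.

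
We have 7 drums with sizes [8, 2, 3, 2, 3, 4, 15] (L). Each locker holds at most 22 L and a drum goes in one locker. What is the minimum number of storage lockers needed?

Total = 15 + 8 + 4 + 3 + 3 + 2 + 2 = 37 L.
Lower bound: ⌈37/22⌉ = 2 storage lockers.
A packing using 2 storage lockers:
  locker 1: 15 + 4 + 3 = 22
  locker 2: 8 + 3 + 2 + 2 = 15
This matches the lower bound, so 2 is optimal.

2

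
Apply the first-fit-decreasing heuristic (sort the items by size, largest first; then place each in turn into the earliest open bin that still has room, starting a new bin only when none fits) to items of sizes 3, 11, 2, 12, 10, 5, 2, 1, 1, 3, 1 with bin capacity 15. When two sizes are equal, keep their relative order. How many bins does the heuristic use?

4

Sorted descending: 12, 11, 10, 5, 3, 3, 2, 2, 1, 1, 1.
  12 → bin 1 (new)  [load 12/15]
  11 → bin 2 (new)  [load 11/15]
  10 → bin 3 (new)  [load 10/15]
  5 → bin 3  [load 15/15]
  3 → bin 1  [load 15/15]
  3 → bin 2  [load 14/15]
  2 → bin 4 (new)  [load 2/15]
  2 → bin 4  [load 4/15]
  1 → bin 2  [load 15/15]
  1 → bin 4  [load 5/15]
  1 → bin 4  [load 6/15]
4 bins opened.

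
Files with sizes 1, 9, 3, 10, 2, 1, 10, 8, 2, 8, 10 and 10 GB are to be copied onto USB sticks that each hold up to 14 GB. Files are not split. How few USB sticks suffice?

7

Total = 10 + 10 + 10 + 10 + 9 + 8 + 8 + 3 + 2 + 2 + 1 + 1 = 74 GB.
Lower bound: ⌈74/14⌉ = 6 USB sticks.
Also, 7 files each exceed 7 GB, and no two of those can share a USB stick, so at least 7 USB sticks are needed.
A packing using 7 USB sticks:
  USB stick 1: 10 + 3 + 1 = 14
  USB stick 2: 10 + 2 + 2 = 14
  USB stick 3: 10 + 1 = 11
  USB stick 4: 10 = 10
  USB stick 5: 9 = 9
  USB stick 6: 8 = 8
  USB stick 7: 8 = 8
This matches the lower bound, so 7 is optimal.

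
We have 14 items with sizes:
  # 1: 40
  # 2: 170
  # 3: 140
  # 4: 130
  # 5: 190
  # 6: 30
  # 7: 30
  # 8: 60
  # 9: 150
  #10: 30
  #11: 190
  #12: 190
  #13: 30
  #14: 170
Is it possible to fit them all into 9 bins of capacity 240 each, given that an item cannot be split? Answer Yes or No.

A valid assignment using 8 bins:
  bin 1: 190 + 40 = 230
  bin 2: 190 + 30 = 220
  bin 3: 190 + 30 = 220
  bin 4: 170 + 60 = 230
  bin 5: 170 + 30 + 30 = 230
  bin 6: 150 = 150
  bin 7: 140 = 140
  bin 8: 130 = 130
That uses only 8 ≤ 9, so 9 bins are enough.

Yes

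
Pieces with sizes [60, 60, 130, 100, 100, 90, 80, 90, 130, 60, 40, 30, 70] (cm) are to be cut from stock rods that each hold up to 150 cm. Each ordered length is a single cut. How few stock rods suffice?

Total = 130 + 130 + 100 + 100 + 90 + 90 + 80 + 70 + 60 + 60 + 60 + 40 + 30 = 1040 cm.
Lower bound: ⌈1040/150⌉ = 7 stock rods.
A packing using 8 stock rods:
  stock rod 1: 130 = 130
  stock rod 2: 130 = 130
  stock rod 3: 100 + 40 = 140
  stock rod 4: 100 + 30 = 130
  stock rod 5: 90 + 60 = 150
  stock rod 6: 90 + 60 = 150
  stock rod 7: 80 + 70 = 150
  stock rod 8: 60 = 60
No arrangement into 7 stock rods stays within capacity, so 8 is optimal.

8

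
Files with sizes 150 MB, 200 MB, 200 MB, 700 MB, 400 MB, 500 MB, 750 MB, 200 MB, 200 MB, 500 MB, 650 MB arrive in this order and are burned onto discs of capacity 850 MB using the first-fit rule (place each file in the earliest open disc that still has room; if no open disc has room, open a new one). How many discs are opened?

  150 → disc 1 (new)  [load 150/850]
  200 → disc 1  [load 350/850]
  200 → disc 1  [load 550/850]
  700 → disc 2 (new)  [load 700/850]
  400 → disc 3 (new)  [load 400/850]
  500 → disc 4 (new)  [load 500/850]
  750 → disc 5 (new)  [load 750/850]
  200 → disc 1  [load 750/850]
  200 → disc 3  [load 600/850]
  500 → disc 6 (new)  [load 500/850]
  650 → disc 7 (new)  [load 650/850]
7 discs opened.

7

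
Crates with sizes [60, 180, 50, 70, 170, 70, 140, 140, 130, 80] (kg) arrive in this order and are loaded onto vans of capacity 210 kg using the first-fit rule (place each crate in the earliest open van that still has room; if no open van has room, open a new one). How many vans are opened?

6

  60 → van 1 (new)  [load 60/210]
  180 → van 2 (new)  [load 180/210]
  50 → van 1  [load 110/210]
  70 → van 1  [load 180/210]
  170 → van 3 (new)  [load 170/210]
  70 → van 4 (new)  [load 70/210]
  140 → van 4  [load 210/210]
  140 → van 5 (new)  [load 140/210]
  130 → van 6 (new)  [load 130/210]
  80 → van 6  [load 210/210]
6 vans opened.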